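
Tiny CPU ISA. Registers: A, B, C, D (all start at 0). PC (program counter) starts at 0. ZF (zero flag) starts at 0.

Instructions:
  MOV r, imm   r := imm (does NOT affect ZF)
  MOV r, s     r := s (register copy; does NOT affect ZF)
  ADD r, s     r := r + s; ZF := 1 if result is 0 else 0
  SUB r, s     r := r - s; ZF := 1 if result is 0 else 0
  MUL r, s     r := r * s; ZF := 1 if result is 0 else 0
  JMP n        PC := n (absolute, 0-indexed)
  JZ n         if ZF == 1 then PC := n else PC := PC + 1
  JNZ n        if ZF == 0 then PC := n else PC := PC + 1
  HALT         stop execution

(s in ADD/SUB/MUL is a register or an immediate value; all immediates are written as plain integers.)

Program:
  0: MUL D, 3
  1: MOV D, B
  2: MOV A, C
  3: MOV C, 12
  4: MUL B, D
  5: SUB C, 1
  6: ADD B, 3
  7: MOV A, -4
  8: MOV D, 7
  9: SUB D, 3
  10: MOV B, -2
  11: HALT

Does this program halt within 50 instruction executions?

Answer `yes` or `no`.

Step 1: PC=0 exec 'MUL D, 3'. After: A=0 B=0 C=0 D=0 ZF=1 PC=1
Step 2: PC=1 exec 'MOV D, B'. After: A=0 B=0 C=0 D=0 ZF=1 PC=2
Step 3: PC=2 exec 'MOV A, C'. After: A=0 B=0 C=0 D=0 ZF=1 PC=3
Step 4: PC=3 exec 'MOV C, 12'. After: A=0 B=0 C=12 D=0 ZF=1 PC=4
Step 5: PC=4 exec 'MUL B, D'. After: A=0 B=0 C=12 D=0 ZF=1 PC=5
Step 6: PC=5 exec 'SUB C, 1'. After: A=0 B=0 C=11 D=0 ZF=0 PC=6
Step 7: PC=6 exec 'ADD B, 3'. After: A=0 B=3 C=11 D=0 ZF=0 PC=7
Step 8: PC=7 exec 'MOV A, -4'. After: A=-4 B=3 C=11 D=0 ZF=0 PC=8
Step 9: PC=8 exec 'MOV D, 7'. After: A=-4 B=3 C=11 D=7 ZF=0 PC=9
Step 10: PC=9 exec 'SUB D, 3'. After: A=-4 B=3 C=11 D=4 ZF=0 PC=10
Step 11: PC=10 exec 'MOV B, -2'. After: A=-4 B=-2 C=11 D=4 ZF=0 PC=11
Step 12: PC=11 exec 'HALT'. After: A=-4 B=-2 C=11 D=4 ZF=0 PC=11 HALTED

Answer: yes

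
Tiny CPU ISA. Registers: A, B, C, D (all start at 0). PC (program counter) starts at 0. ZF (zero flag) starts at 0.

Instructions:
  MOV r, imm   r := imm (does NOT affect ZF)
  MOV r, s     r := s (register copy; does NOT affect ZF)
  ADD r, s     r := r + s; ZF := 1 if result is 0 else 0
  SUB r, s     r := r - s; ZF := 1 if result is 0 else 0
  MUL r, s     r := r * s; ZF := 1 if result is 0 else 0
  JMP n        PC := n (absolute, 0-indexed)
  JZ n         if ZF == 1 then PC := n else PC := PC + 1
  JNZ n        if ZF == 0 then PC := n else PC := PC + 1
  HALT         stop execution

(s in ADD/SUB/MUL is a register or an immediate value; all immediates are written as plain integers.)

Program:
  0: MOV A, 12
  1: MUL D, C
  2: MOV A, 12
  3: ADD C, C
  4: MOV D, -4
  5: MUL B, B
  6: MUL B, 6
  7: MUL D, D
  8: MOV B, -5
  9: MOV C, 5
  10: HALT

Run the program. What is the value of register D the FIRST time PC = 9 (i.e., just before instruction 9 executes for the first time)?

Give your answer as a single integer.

Step 1: PC=0 exec 'MOV A, 12'. After: A=12 B=0 C=0 D=0 ZF=0 PC=1
Step 2: PC=1 exec 'MUL D, C'. After: A=12 B=0 C=0 D=0 ZF=1 PC=2
Step 3: PC=2 exec 'MOV A, 12'. After: A=12 B=0 C=0 D=0 ZF=1 PC=3
Step 4: PC=3 exec 'ADD C, C'. After: A=12 B=0 C=0 D=0 ZF=1 PC=4
Step 5: PC=4 exec 'MOV D, -4'. After: A=12 B=0 C=0 D=-4 ZF=1 PC=5
Step 6: PC=5 exec 'MUL B, B'. After: A=12 B=0 C=0 D=-4 ZF=1 PC=6
Step 7: PC=6 exec 'MUL B, 6'. After: A=12 B=0 C=0 D=-4 ZF=1 PC=7
Step 8: PC=7 exec 'MUL D, D'. After: A=12 B=0 C=0 D=16 ZF=0 PC=8
Step 9: PC=8 exec 'MOV B, -5'. After: A=12 B=-5 C=0 D=16 ZF=0 PC=9
First time PC=9: D=16

16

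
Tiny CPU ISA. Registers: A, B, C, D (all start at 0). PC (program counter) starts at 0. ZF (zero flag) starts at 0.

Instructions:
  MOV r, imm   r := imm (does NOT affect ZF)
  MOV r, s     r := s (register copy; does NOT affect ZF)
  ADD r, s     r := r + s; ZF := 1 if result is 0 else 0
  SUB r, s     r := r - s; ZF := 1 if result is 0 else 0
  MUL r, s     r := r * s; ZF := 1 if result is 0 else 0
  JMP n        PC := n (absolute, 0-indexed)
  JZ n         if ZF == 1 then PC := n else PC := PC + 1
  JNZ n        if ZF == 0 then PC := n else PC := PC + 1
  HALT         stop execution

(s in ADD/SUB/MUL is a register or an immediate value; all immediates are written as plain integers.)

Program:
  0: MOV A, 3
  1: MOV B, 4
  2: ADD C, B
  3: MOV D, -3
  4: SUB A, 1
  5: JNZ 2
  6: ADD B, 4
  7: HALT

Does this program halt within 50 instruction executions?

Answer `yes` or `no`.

Step 1: PC=0 exec 'MOV A, 3'. After: A=3 B=0 C=0 D=0 ZF=0 PC=1
Step 2: PC=1 exec 'MOV B, 4'. After: A=3 B=4 C=0 D=0 ZF=0 PC=2
Step 3: PC=2 exec 'ADD C, B'. After: A=3 B=4 C=4 D=0 ZF=0 PC=3
Step 4: PC=3 exec 'MOV D, -3'. After: A=3 B=4 C=4 D=-3 ZF=0 PC=4
Step 5: PC=4 exec 'SUB A, 1'. After: A=2 B=4 C=4 D=-3 ZF=0 PC=5
Step 6: PC=5 exec 'JNZ 2'. After: A=2 B=4 C=4 D=-3 ZF=0 PC=2
Step 7: PC=2 exec 'ADD C, B'. After: A=2 B=4 C=8 D=-3 ZF=0 PC=3
Step 8: PC=3 exec 'MOV D, -3'. After: A=2 B=4 C=8 D=-3 ZF=0 PC=4
Step 9: PC=4 exec 'SUB A, 1'. After: A=1 B=4 C=8 D=-3 ZF=0 PC=5
Step 10: PC=5 exec 'JNZ 2'. After: A=1 B=4 C=8 D=-3 ZF=0 PC=2
Step 11: PC=2 exec 'ADD C, B'. After: A=1 B=4 C=12 D=-3 ZF=0 PC=3
Step 12: PC=3 exec 'MOV D, -3'. After: A=1 B=4 C=12 D=-3 ZF=0 PC=4
Step 13: PC=4 exec 'SUB A, 1'. After: A=0 B=4 C=12 D=-3 ZF=1 PC=5
Step 14: PC=5 exec 'JNZ 2'. After: A=0 B=4 C=12 D=-3 ZF=1 PC=6
Step 15: PC=6 exec 'ADD B, 4'. After: A=0 B=8 C=12 D=-3 ZF=0 PC=7
Step 16: PC=7 exec 'HALT'. After: A=0 B=8 C=12 D=-3 ZF=0 PC=7 HALTED

Answer: yes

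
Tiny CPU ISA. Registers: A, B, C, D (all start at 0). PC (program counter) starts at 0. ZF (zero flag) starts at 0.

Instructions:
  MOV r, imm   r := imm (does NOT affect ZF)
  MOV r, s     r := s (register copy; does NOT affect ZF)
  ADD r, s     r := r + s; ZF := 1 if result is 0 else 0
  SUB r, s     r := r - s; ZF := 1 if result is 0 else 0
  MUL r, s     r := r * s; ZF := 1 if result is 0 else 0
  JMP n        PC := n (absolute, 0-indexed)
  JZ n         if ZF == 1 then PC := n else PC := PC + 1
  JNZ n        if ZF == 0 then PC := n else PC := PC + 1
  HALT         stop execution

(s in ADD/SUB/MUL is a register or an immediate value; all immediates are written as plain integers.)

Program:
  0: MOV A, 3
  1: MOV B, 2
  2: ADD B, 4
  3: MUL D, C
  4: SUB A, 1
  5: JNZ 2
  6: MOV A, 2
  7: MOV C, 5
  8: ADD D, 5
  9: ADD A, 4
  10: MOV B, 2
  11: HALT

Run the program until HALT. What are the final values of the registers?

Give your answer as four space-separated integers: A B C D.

Step 1: PC=0 exec 'MOV A, 3'. After: A=3 B=0 C=0 D=0 ZF=0 PC=1
Step 2: PC=1 exec 'MOV B, 2'. After: A=3 B=2 C=0 D=0 ZF=0 PC=2
Step 3: PC=2 exec 'ADD B, 4'. After: A=3 B=6 C=0 D=0 ZF=0 PC=3
Step 4: PC=3 exec 'MUL D, C'. After: A=3 B=6 C=0 D=0 ZF=1 PC=4
Step 5: PC=4 exec 'SUB A, 1'. After: A=2 B=6 C=0 D=0 ZF=0 PC=5
Step 6: PC=5 exec 'JNZ 2'. After: A=2 B=6 C=0 D=0 ZF=0 PC=2
Step 7: PC=2 exec 'ADD B, 4'. After: A=2 B=10 C=0 D=0 ZF=0 PC=3
Step 8: PC=3 exec 'MUL D, C'. After: A=2 B=10 C=0 D=0 ZF=1 PC=4
Step 9: PC=4 exec 'SUB A, 1'. After: A=1 B=10 C=0 D=0 ZF=0 PC=5
Step 10: PC=5 exec 'JNZ 2'. After: A=1 B=10 C=0 D=0 ZF=0 PC=2
Step 11: PC=2 exec 'ADD B, 4'. After: A=1 B=14 C=0 D=0 ZF=0 PC=3
Step 12: PC=3 exec 'MUL D, C'. After: A=1 B=14 C=0 D=0 ZF=1 PC=4
Step 13: PC=4 exec 'SUB A, 1'. After: A=0 B=14 C=0 D=0 ZF=1 PC=5
Step 14: PC=5 exec 'JNZ 2'. After: A=0 B=14 C=0 D=0 ZF=1 PC=6
Step 15: PC=6 exec 'MOV A, 2'. After: A=2 B=14 C=0 D=0 ZF=1 PC=7
Step 16: PC=7 exec 'MOV C, 5'. After: A=2 B=14 C=5 D=0 ZF=1 PC=8
Step 17: PC=8 exec 'ADD D, 5'. After: A=2 B=14 C=5 D=5 ZF=0 PC=9
Step 18: PC=9 exec 'ADD A, 4'. After: A=6 B=14 C=5 D=5 ZF=0 PC=10
Step 19: PC=10 exec 'MOV B, 2'. After: A=6 B=2 C=5 D=5 ZF=0 PC=11
Step 20: PC=11 exec 'HALT'. After: A=6 B=2 C=5 D=5 ZF=0 PC=11 HALTED

Answer: 6 2 5 5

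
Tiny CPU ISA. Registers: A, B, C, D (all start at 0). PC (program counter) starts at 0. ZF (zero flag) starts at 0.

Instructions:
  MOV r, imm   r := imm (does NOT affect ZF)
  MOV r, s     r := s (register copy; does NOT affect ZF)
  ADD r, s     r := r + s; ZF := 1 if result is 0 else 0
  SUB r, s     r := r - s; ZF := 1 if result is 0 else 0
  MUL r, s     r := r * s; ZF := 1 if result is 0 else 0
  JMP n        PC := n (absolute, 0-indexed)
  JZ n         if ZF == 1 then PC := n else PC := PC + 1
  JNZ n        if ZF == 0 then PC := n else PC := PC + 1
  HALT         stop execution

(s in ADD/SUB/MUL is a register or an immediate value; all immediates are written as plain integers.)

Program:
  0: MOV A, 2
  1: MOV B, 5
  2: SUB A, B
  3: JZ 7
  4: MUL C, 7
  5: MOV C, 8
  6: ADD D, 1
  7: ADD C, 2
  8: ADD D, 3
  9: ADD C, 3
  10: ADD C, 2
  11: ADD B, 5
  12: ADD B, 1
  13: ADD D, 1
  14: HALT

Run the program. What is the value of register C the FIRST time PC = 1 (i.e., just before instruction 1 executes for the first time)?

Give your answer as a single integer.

Step 1: PC=0 exec 'MOV A, 2'. After: A=2 B=0 C=0 D=0 ZF=0 PC=1
First time PC=1: C=0

0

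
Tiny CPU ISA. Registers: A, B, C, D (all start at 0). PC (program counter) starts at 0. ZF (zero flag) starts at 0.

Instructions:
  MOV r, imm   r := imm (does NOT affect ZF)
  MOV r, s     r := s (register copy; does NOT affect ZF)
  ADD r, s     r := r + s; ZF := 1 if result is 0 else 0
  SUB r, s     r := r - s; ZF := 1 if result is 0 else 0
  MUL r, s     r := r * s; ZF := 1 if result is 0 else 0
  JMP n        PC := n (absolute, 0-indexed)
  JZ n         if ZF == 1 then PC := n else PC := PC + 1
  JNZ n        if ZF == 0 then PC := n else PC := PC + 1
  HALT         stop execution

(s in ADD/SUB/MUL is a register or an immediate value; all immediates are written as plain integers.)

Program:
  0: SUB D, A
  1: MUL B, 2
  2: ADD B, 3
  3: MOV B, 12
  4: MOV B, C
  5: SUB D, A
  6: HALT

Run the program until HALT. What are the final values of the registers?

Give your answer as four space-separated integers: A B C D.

Step 1: PC=0 exec 'SUB D, A'. After: A=0 B=0 C=0 D=0 ZF=1 PC=1
Step 2: PC=1 exec 'MUL B, 2'. After: A=0 B=0 C=0 D=0 ZF=1 PC=2
Step 3: PC=2 exec 'ADD B, 3'. After: A=0 B=3 C=0 D=0 ZF=0 PC=3
Step 4: PC=3 exec 'MOV B, 12'. After: A=0 B=12 C=0 D=0 ZF=0 PC=4
Step 5: PC=4 exec 'MOV B, C'. After: A=0 B=0 C=0 D=0 ZF=0 PC=5
Step 6: PC=5 exec 'SUB D, A'. After: A=0 B=0 C=0 D=0 ZF=1 PC=6
Step 7: PC=6 exec 'HALT'. After: A=0 B=0 C=0 D=0 ZF=1 PC=6 HALTED

Answer: 0 0 0 0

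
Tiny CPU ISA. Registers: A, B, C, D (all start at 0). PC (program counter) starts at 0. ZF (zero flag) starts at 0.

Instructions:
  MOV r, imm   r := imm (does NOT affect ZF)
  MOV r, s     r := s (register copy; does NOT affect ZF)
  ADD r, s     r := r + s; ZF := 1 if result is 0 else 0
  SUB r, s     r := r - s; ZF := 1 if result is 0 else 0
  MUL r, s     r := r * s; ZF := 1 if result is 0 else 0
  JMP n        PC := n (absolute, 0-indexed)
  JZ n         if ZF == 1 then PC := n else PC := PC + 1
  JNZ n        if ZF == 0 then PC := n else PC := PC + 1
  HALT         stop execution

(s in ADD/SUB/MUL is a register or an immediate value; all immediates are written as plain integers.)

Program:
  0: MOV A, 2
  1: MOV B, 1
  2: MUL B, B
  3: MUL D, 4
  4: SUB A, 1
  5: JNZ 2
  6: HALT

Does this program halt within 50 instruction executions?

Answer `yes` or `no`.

Step 1: PC=0 exec 'MOV A, 2'. After: A=2 B=0 C=0 D=0 ZF=0 PC=1
Step 2: PC=1 exec 'MOV B, 1'. After: A=2 B=1 C=0 D=0 ZF=0 PC=2
Step 3: PC=2 exec 'MUL B, B'. After: A=2 B=1 C=0 D=0 ZF=0 PC=3
Step 4: PC=3 exec 'MUL D, 4'. After: A=2 B=1 C=0 D=0 ZF=1 PC=4
Step 5: PC=4 exec 'SUB A, 1'. After: A=1 B=1 C=0 D=0 ZF=0 PC=5
Step 6: PC=5 exec 'JNZ 2'. After: A=1 B=1 C=0 D=0 ZF=0 PC=2
Step 7: PC=2 exec 'MUL B, B'. After: A=1 B=1 C=0 D=0 ZF=0 PC=3
Step 8: PC=3 exec 'MUL D, 4'. After: A=1 B=1 C=0 D=0 ZF=1 PC=4
Step 9: PC=4 exec 'SUB A, 1'. After: A=0 B=1 C=0 D=0 ZF=1 PC=5
Step 10: PC=5 exec 'JNZ 2'. After: A=0 B=1 C=0 D=0 ZF=1 PC=6
Step 11: PC=6 exec 'HALT'. After: A=0 B=1 C=0 D=0 ZF=1 PC=6 HALTED

Answer: yes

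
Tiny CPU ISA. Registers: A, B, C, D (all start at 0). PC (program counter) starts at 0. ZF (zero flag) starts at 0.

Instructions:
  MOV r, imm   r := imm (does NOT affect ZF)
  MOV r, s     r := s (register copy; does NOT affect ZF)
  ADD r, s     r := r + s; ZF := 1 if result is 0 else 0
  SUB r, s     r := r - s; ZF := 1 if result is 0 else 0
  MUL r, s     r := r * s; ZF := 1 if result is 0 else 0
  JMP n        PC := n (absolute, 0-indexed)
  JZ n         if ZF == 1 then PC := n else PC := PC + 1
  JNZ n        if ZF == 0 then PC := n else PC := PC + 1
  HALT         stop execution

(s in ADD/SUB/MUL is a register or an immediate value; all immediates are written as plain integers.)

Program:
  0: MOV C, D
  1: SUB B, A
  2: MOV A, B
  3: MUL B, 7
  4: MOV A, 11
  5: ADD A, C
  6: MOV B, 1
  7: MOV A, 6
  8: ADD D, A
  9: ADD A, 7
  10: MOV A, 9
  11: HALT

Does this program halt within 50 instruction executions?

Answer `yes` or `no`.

Answer: yes

Derivation:
Step 1: PC=0 exec 'MOV C, D'. After: A=0 B=0 C=0 D=0 ZF=0 PC=1
Step 2: PC=1 exec 'SUB B, A'. After: A=0 B=0 C=0 D=0 ZF=1 PC=2
Step 3: PC=2 exec 'MOV A, B'. After: A=0 B=0 C=0 D=0 ZF=1 PC=3
Step 4: PC=3 exec 'MUL B, 7'. After: A=0 B=0 C=0 D=0 ZF=1 PC=4
Step 5: PC=4 exec 'MOV A, 11'. After: A=11 B=0 C=0 D=0 ZF=1 PC=5
Step 6: PC=5 exec 'ADD A, C'. After: A=11 B=0 C=0 D=0 ZF=0 PC=6
Step 7: PC=6 exec 'MOV B, 1'. After: A=11 B=1 C=0 D=0 ZF=0 PC=7
Step 8: PC=7 exec 'MOV A, 6'. After: A=6 B=1 C=0 D=0 ZF=0 PC=8
Step 9: PC=8 exec 'ADD D, A'. After: A=6 B=1 C=0 D=6 ZF=0 PC=9
Step 10: PC=9 exec 'ADD A, 7'. After: A=13 B=1 C=0 D=6 ZF=0 PC=10
Step 11: PC=10 exec 'MOV A, 9'. After: A=9 B=1 C=0 D=6 ZF=0 PC=11
Step 12: PC=11 exec 'HALT'. After: A=9 B=1 C=0 D=6 ZF=0 PC=11 HALTED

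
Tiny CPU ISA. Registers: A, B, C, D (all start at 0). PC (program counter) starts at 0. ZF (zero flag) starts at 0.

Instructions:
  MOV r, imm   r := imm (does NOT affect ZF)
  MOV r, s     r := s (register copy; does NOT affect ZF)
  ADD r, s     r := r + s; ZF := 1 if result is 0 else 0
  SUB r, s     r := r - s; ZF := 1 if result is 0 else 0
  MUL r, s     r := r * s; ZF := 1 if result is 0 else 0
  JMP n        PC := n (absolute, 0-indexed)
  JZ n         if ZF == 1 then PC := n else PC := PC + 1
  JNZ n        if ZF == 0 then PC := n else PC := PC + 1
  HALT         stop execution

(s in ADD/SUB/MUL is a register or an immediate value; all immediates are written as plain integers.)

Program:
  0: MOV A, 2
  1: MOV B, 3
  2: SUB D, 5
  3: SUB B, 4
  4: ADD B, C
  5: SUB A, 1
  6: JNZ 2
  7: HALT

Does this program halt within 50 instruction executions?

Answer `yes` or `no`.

Answer: yes

Derivation:
Step 1: PC=0 exec 'MOV A, 2'. After: A=2 B=0 C=0 D=0 ZF=0 PC=1
Step 2: PC=1 exec 'MOV B, 3'. After: A=2 B=3 C=0 D=0 ZF=0 PC=2
Step 3: PC=2 exec 'SUB D, 5'. After: A=2 B=3 C=0 D=-5 ZF=0 PC=3
Step 4: PC=3 exec 'SUB B, 4'. After: A=2 B=-1 C=0 D=-5 ZF=0 PC=4
Step 5: PC=4 exec 'ADD B, C'. After: A=2 B=-1 C=0 D=-5 ZF=0 PC=5
Step 6: PC=5 exec 'SUB A, 1'. After: A=1 B=-1 C=0 D=-5 ZF=0 PC=6
Step 7: PC=6 exec 'JNZ 2'. After: A=1 B=-1 C=0 D=-5 ZF=0 PC=2
Step 8: PC=2 exec 'SUB D, 5'. After: A=1 B=-1 C=0 D=-10 ZF=0 PC=3
Step 9: PC=3 exec 'SUB B, 4'. After: A=1 B=-5 C=0 D=-10 ZF=0 PC=4
Step 10: PC=4 exec 'ADD B, C'. After: A=1 B=-5 C=0 D=-10 ZF=0 PC=5
Step 11: PC=5 exec 'SUB A, 1'. After: A=0 B=-5 C=0 D=-10 ZF=1 PC=6
Step 12: PC=6 exec 'JNZ 2'. After: A=0 B=-5 C=0 D=-10 ZF=1 PC=7
Step 13: PC=7 exec 'HALT'. After: A=0 B=-5 C=0 D=-10 ZF=1 PC=7 HALTED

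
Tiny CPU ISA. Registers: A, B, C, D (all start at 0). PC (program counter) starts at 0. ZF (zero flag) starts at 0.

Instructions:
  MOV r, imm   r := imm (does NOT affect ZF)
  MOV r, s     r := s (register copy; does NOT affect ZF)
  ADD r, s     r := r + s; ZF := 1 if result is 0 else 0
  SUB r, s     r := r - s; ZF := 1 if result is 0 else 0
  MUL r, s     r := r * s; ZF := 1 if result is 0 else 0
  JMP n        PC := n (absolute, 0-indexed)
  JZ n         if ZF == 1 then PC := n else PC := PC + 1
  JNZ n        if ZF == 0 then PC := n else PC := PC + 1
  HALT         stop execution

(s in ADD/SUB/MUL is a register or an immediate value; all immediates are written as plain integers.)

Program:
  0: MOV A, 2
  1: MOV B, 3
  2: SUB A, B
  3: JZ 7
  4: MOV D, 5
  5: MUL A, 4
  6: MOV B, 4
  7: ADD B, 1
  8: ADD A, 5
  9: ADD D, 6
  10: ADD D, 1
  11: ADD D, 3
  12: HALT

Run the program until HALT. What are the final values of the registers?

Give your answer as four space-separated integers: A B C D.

Step 1: PC=0 exec 'MOV A, 2'. After: A=2 B=0 C=0 D=0 ZF=0 PC=1
Step 2: PC=1 exec 'MOV B, 3'. After: A=2 B=3 C=0 D=0 ZF=0 PC=2
Step 3: PC=2 exec 'SUB A, B'. After: A=-1 B=3 C=0 D=0 ZF=0 PC=3
Step 4: PC=3 exec 'JZ 7'. After: A=-1 B=3 C=0 D=0 ZF=0 PC=4
Step 5: PC=4 exec 'MOV D, 5'. After: A=-1 B=3 C=0 D=5 ZF=0 PC=5
Step 6: PC=5 exec 'MUL A, 4'. After: A=-4 B=3 C=0 D=5 ZF=0 PC=6
Step 7: PC=6 exec 'MOV B, 4'. After: A=-4 B=4 C=0 D=5 ZF=0 PC=7
Step 8: PC=7 exec 'ADD B, 1'. After: A=-4 B=5 C=0 D=5 ZF=0 PC=8
Step 9: PC=8 exec 'ADD A, 5'. After: A=1 B=5 C=0 D=5 ZF=0 PC=9
Step 10: PC=9 exec 'ADD D, 6'. After: A=1 B=5 C=0 D=11 ZF=0 PC=10
Step 11: PC=10 exec 'ADD D, 1'. After: A=1 B=5 C=0 D=12 ZF=0 PC=11
Step 12: PC=11 exec 'ADD D, 3'. After: A=1 B=5 C=0 D=15 ZF=0 PC=12
Step 13: PC=12 exec 'HALT'. After: A=1 B=5 C=0 D=15 ZF=0 PC=12 HALTED

Answer: 1 5 0 15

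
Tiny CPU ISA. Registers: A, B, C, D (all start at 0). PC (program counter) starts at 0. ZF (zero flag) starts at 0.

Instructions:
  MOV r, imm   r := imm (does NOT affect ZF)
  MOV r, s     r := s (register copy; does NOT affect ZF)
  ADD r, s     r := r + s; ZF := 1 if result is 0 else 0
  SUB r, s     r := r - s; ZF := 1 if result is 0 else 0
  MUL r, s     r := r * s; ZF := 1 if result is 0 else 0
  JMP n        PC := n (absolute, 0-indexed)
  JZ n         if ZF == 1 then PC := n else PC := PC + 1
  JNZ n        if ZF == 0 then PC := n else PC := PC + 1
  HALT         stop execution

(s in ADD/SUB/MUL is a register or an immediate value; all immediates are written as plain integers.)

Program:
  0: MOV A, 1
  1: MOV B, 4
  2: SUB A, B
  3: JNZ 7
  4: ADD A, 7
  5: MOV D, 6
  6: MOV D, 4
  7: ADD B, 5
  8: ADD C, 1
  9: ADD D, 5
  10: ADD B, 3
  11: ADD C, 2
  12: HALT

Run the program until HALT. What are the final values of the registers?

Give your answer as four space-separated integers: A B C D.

Step 1: PC=0 exec 'MOV A, 1'. After: A=1 B=0 C=0 D=0 ZF=0 PC=1
Step 2: PC=1 exec 'MOV B, 4'. After: A=1 B=4 C=0 D=0 ZF=0 PC=2
Step 3: PC=2 exec 'SUB A, B'. After: A=-3 B=4 C=0 D=0 ZF=0 PC=3
Step 4: PC=3 exec 'JNZ 7'. After: A=-3 B=4 C=0 D=0 ZF=0 PC=7
Step 5: PC=7 exec 'ADD B, 5'. After: A=-3 B=9 C=0 D=0 ZF=0 PC=8
Step 6: PC=8 exec 'ADD C, 1'. After: A=-3 B=9 C=1 D=0 ZF=0 PC=9
Step 7: PC=9 exec 'ADD D, 5'. After: A=-3 B=9 C=1 D=5 ZF=0 PC=10
Step 8: PC=10 exec 'ADD B, 3'. After: A=-3 B=12 C=1 D=5 ZF=0 PC=11
Step 9: PC=11 exec 'ADD C, 2'. After: A=-3 B=12 C=3 D=5 ZF=0 PC=12
Step 10: PC=12 exec 'HALT'. After: A=-3 B=12 C=3 D=5 ZF=0 PC=12 HALTED

Answer: -3 12 3 5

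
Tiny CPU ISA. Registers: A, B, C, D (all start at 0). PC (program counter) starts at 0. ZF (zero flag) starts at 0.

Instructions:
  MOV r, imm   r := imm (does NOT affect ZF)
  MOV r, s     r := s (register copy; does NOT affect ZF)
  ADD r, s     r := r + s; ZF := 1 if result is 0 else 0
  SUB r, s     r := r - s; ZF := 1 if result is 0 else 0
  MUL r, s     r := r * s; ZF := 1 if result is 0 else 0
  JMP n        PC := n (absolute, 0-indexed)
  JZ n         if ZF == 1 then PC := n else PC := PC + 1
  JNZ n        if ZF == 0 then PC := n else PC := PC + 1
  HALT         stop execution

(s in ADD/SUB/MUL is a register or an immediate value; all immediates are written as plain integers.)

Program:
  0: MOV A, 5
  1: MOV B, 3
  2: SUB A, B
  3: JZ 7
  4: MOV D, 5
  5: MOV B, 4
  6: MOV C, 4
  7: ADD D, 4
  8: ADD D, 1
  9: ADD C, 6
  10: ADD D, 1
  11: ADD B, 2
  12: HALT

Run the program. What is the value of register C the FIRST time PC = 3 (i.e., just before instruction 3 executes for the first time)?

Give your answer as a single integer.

Step 1: PC=0 exec 'MOV A, 5'. After: A=5 B=0 C=0 D=0 ZF=0 PC=1
Step 2: PC=1 exec 'MOV B, 3'. After: A=5 B=3 C=0 D=0 ZF=0 PC=2
Step 3: PC=2 exec 'SUB A, B'. After: A=2 B=3 C=0 D=0 ZF=0 PC=3
First time PC=3: C=0

0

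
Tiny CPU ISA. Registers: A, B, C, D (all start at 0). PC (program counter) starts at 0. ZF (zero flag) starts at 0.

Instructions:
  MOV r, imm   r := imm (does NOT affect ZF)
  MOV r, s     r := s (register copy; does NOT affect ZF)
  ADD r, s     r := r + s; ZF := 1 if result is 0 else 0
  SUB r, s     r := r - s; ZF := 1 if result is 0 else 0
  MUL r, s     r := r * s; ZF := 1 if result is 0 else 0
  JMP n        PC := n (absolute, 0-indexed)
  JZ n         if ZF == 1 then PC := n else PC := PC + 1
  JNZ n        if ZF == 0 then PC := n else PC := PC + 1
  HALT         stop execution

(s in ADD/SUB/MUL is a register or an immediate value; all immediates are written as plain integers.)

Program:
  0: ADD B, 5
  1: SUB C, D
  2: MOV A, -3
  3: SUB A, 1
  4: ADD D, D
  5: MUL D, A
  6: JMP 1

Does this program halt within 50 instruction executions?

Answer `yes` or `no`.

Step 1: PC=0 exec 'ADD B, 5'. After: A=0 B=5 C=0 D=0 ZF=0 PC=1
Step 2: PC=1 exec 'SUB C, D'. After: A=0 B=5 C=0 D=0 ZF=1 PC=2
Step 3: PC=2 exec 'MOV A, -3'. After: A=-3 B=5 C=0 D=0 ZF=1 PC=3
Step 4: PC=3 exec 'SUB A, 1'. After: A=-4 B=5 C=0 D=0 ZF=0 PC=4
Step 5: PC=4 exec 'ADD D, D'. After: A=-4 B=5 C=0 D=0 ZF=1 PC=5
Step 6: PC=5 exec 'MUL D, A'. After: A=-4 B=5 C=0 D=0 ZF=1 PC=6
Step 7: PC=6 exec 'JMP 1'. After: A=-4 B=5 C=0 D=0 ZF=1 PC=1
Step 8: PC=1 exec 'SUB C, D'. After: A=-4 B=5 C=0 D=0 ZF=1 PC=2
Step 9: PC=2 exec 'MOV A, -3'. After: A=-3 B=5 C=0 D=0 ZF=1 PC=3
State after step 9 equals state after step 3: the program is in a cycle of length 6 and will never halt.

Answer: no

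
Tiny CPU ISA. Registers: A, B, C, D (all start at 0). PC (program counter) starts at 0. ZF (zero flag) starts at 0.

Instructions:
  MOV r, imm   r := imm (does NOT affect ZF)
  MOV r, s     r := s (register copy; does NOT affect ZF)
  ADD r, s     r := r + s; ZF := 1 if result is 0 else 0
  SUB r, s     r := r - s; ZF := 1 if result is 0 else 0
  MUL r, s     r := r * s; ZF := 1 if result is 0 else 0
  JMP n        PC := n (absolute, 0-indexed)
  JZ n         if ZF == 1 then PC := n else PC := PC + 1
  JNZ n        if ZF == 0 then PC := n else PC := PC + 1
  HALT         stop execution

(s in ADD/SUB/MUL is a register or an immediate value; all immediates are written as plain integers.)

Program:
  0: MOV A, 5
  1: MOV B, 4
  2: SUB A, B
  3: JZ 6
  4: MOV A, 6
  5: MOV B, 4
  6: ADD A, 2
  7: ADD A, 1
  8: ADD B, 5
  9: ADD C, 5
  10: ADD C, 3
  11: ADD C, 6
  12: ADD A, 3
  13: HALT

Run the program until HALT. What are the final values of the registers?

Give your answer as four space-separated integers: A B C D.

Step 1: PC=0 exec 'MOV A, 5'. After: A=5 B=0 C=0 D=0 ZF=0 PC=1
Step 2: PC=1 exec 'MOV B, 4'. After: A=5 B=4 C=0 D=0 ZF=0 PC=2
Step 3: PC=2 exec 'SUB A, B'. After: A=1 B=4 C=0 D=0 ZF=0 PC=3
Step 4: PC=3 exec 'JZ 6'. After: A=1 B=4 C=0 D=0 ZF=0 PC=4
Step 5: PC=4 exec 'MOV A, 6'. After: A=6 B=4 C=0 D=0 ZF=0 PC=5
Step 6: PC=5 exec 'MOV B, 4'. After: A=6 B=4 C=0 D=0 ZF=0 PC=6
Step 7: PC=6 exec 'ADD A, 2'. After: A=8 B=4 C=0 D=0 ZF=0 PC=7
Step 8: PC=7 exec 'ADD A, 1'. After: A=9 B=4 C=0 D=0 ZF=0 PC=8
Step 9: PC=8 exec 'ADD B, 5'. After: A=9 B=9 C=0 D=0 ZF=0 PC=9
Step 10: PC=9 exec 'ADD C, 5'. After: A=9 B=9 C=5 D=0 ZF=0 PC=10
Step 11: PC=10 exec 'ADD C, 3'. After: A=9 B=9 C=8 D=0 ZF=0 PC=11
Step 12: PC=11 exec 'ADD C, 6'. After: A=9 B=9 C=14 D=0 ZF=0 PC=12
Step 13: PC=12 exec 'ADD A, 3'. After: A=12 B=9 C=14 D=0 ZF=0 PC=13
Step 14: PC=13 exec 'HALT'. After: A=12 B=9 C=14 D=0 ZF=0 PC=13 HALTED

Answer: 12 9 14 0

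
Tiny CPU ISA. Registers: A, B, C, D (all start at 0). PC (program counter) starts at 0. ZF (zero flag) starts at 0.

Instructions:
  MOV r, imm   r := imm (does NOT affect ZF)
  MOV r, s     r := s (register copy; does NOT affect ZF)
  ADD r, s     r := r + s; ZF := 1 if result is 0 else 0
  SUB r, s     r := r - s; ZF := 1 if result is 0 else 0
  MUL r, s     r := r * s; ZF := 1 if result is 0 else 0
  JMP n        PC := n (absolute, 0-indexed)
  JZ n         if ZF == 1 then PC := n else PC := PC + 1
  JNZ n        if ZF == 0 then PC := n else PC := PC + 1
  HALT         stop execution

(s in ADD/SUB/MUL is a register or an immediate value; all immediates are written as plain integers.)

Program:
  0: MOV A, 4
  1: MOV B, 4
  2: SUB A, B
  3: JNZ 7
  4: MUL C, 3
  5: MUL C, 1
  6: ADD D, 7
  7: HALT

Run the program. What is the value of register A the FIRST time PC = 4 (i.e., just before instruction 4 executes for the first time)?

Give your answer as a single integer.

Step 1: PC=0 exec 'MOV A, 4'. After: A=4 B=0 C=0 D=0 ZF=0 PC=1
Step 2: PC=1 exec 'MOV B, 4'. After: A=4 B=4 C=0 D=0 ZF=0 PC=2
Step 3: PC=2 exec 'SUB A, B'. After: A=0 B=4 C=0 D=0 ZF=1 PC=3
Step 4: PC=3 exec 'JNZ 7'. After: A=0 B=4 C=0 D=0 ZF=1 PC=4
First time PC=4: A=0

0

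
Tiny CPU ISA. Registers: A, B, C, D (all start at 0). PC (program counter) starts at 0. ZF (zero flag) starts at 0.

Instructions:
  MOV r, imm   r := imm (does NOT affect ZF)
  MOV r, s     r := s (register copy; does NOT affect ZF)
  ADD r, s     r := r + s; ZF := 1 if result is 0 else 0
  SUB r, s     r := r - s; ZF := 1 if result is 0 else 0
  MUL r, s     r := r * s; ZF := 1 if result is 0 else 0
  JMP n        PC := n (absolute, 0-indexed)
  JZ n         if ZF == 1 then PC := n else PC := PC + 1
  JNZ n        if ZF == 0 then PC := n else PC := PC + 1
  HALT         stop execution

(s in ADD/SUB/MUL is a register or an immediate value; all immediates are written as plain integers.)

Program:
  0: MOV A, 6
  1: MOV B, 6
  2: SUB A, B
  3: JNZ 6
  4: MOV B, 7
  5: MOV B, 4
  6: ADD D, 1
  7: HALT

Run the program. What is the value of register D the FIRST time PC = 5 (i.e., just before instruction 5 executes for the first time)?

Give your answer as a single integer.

Step 1: PC=0 exec 'MOV A, 6'. After: A=6 B=0 C=0 D=0 ZF=0 PC=1
Step 2: PC=1 exec 'MOV B, 6'. After: A=6 B=6 C=0 D=0 ZF=0 PC=2
Step 3: PC=2 exec 'SUB A, B'. After: A=0 B=6 C=0 D=0 ZF=1 PC=3
Step 4: PC=3 exec 'JNZ 6'. After: A=0 B=6 C=0 D=0 ZF=1 PC=4
Step 5: PC=4 exec 'MOV B, 7'. After: A=0 B=7 C=0 D=0 ZF=1 PC=5
First time PC=5: D=0

0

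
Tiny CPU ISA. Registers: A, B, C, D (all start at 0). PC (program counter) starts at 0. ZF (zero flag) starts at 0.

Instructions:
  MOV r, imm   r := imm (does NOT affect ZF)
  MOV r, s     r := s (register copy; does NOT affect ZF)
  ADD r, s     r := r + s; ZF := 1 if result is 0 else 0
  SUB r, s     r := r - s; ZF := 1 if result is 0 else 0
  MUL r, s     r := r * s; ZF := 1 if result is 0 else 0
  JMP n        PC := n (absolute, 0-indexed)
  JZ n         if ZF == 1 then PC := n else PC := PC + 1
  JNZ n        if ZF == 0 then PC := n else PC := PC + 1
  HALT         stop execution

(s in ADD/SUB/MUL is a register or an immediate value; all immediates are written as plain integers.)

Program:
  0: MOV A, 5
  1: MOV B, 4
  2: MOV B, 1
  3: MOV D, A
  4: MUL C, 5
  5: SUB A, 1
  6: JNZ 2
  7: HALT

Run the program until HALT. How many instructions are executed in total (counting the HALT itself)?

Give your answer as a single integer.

Answer: 28

Derivation:
Step 1: PC=0 exec 'MOV A, 5'. After: A=5 B=0 C=0 D=0 ZF=0 PC=1
Step 2: PC=1 exec 'MOV B, 4'. After: A=5 B=4 C=0 D=0 ZF=0 PC=2
Step 3: PC=2 exec 'MOV B, 1'. After: A=5 B=1 C=0 D=0 ZF=0 PC=3
Step 4: PC=3 exec 'MOV D, A'. After: A=5 B=1 C=0 D=5 ZF=0 PC=4
Step 5: PC=4 exec 'MUL C, 5'. After: A=5 B=1 C=0 D=5 ZF=1 PC=5
Step 6: PC=5 exec 'SUB A, 1'. After: A=4 B=1 C=0 D=5 ZF=0 PC=6
Step 7: PC=6 exec 'JNZ 2'. After: A=4 B=1 C=0 D=5 ZF=0 PC=2
Step 8: PC=2 exec 'MOV B, 1'. After: A=4 B=1 C=0 D=5 ZF=0 PC=3
Step 9: PC=3 exec 'MOV D, A'. After: A=4 B=1 C=0 D=4 ZF=0 PC=4
Step 10: PC=4 exec 'MUL C, 5'. After: A=4 B=1 C=0 D=4 ZF=1 PC=5
Step 11: PC=5 exec 'SUB A, 1'. After: A=3 B=1 C=0 D=4 ZF=0 PC=6
Step 12: PC=6 exec 'JNZ 2'. After: A=3 B=1 C=0 D=4 ZF=0 PC=2
Step 13: PC=2 exec 'MOV B, 1'. After: A=3 B=1 C=0 D=4 ZF=0 PC=3
Step 14: PC=3 exec 'MOV D, A'. After: A=3 B=1 C=0 D=3 ZF=0 PC=4
Step 15: PC=4 exec 'MUL C, 5'. After: A=3 B=1 C=0 D=3 ZF=1 PC=5
Step 16: PC=5 exec 'SUB A, 1'. After: A=2 B=1 C=0 D=3 ZF=0 PC=6
Step 17: PC=6 exec 'JNZ 2'. After: A=2 B=1 C=0 D=3 ZF=0 PC=2
Step 18: PC=2 exec 'MOV B, 1'. After: A=2 B=1 C=0 D=3 ZF=0 PC=3
Step 19: PC=3 exec 'MOV D, A'. After: A=2 B=1 C=0 D=2 ZF=0 PC=4
Step 20: PC=4 exec 'MUL C, 5'. After: A=2 B=1 C=0 D=2 ZF=1 PC=5
Step 21: PC=5 exec 'SUB A, 1'. After: A=1 B=1 C=0 D=2 ZF=0 PC=6
Step 22: PC=6 exec 'JNZ 2'. After: A=1 B=1 C=0 D=2 ZF=0 PC=2
Step 23: PC=2 exec 'MOV B, 1'. After: A=1 B=1 C=0 D=2 ZF=0 PC=3
Step 24: PC=3 exec 'MOV D, A'. After: A=1 B=1 C=0 D=1 ZF=0 PC=4
Step 25: PC=4 exec 'MUL C, 5'. After: A=1 B=1 C=0 D=1 ZF=1 PC=5
Step 26: PC=5 exec 'SUB A, 1'. After: A=0 B=1 C=0 D=1 ZF=1 PC=6
Step 27: PC=6 exec 'JNZ 2'. After: A=0 B=1 C=0 D=1 ZF=1 PC=7
Step 28: PC=7 exec 'HALT'. After: A=0 B=1 C=0 D=1 ZF=1 PC=7 HALTED
Total instructions executed: 28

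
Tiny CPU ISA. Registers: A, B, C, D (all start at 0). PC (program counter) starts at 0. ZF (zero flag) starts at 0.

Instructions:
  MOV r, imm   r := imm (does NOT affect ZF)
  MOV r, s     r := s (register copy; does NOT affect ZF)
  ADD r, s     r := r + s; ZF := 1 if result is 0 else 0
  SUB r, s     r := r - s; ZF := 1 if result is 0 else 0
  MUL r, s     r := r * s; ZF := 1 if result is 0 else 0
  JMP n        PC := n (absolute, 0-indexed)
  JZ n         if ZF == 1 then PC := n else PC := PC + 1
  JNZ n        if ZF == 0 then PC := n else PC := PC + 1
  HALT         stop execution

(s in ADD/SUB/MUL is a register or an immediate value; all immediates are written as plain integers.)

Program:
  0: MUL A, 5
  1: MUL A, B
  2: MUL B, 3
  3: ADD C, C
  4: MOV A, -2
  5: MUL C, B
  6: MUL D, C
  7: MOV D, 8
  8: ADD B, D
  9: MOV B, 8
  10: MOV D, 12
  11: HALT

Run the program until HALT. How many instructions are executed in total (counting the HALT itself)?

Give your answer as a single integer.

Step 1: PC=0 exec 'MUL A, 5'. After: A=0 B=0 C=0 D=0 ZF=1 PC=1
Step 2: PC=1 exec 'MUL A, B'. After: A=0 B=0 C=0 D=0 ZF=1 PC=2
Step 3: PC=2 exec 'MUL B, 3'. After: A=0 B=0 C=0 D=0 ZF=1 PC=3
Step 4: PC=3 exec 'ADD C, C'. After: A=0 B=0 C=0 D=0 ZF=1 PC=4
Step 5: PC=4 exec 'MOV A, -2'. After: A=-2 B=0 C=0 D=0 ZF=1 PC=5
Step 6: PC=5 exec 'MUL C, B'. After: A=-2 B=0 C=0 D=0 ZF=1 PC=6
Step 7: PC=6 exec 'MUL D, C'. After: A=-2 B=0 C=0 D=0 ZF=1 PC=7
Step 8: PC=7 exec 'MOV D, 8'. After: A=-2 B=0 C=0 D=8 ZF=1 PC=8
Step 9: PC=8 exec 'ADD B, D'. After: A=-2 B=8 C=0 D=8 ZF=0 PC=9
Step 10: PC=9 exec 'MOV B, 8'. After: A=-2 B=8 C=0 D=8 ZF=0 PC=10
Step 11: PC=10 exec 'MOV D, 12'. After: A=-2 B=8 C=0 D=12 ZF=0 PC=11
Step 12: PC=11 exec 'HALT'. After: A=-2 B=8 C=0 D=12 ZF=0 PC=11 HALTED
Total instructions executed: 12

Answer: 12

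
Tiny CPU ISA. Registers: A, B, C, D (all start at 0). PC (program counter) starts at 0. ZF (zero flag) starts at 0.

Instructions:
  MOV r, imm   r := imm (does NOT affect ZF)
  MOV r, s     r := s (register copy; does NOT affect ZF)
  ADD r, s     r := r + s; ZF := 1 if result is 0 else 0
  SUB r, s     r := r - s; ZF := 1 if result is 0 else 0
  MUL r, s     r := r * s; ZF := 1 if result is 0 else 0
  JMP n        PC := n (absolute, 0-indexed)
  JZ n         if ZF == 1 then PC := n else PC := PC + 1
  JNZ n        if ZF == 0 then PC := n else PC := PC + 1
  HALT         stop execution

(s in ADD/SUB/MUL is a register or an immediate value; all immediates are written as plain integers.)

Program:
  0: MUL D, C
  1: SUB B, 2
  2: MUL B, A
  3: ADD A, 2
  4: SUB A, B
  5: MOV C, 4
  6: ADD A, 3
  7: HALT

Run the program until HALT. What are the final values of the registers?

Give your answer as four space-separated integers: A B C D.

Answer: 5 0 4 0

Derivation:
Step 1: PC=0 exec 'MUL D, C'. After: A=0 B=0 C=0 D=0 ZF=1 PC=1
Step 2: PC=1 exec 'SUB B, 2'. After: A=0 B=-2 C=0 D=0 ZF=0 PC=2
Step 3: PC=2 exec 'MUL B, A'. After: A=0 B=0 C=0 D=0 ZF=1 PC=3
Step 4: PC=3 exec 'ADD A, 2'. After: A=2 B=0 C=0 D=0 ZF=0 PC=4
Step 5: PC=4 exec 'SUB A, B'. After: A=2 B=0 C=0 D=0 ZF=0 PC=5
Step 6: PC=5 exec 'MOV C, 4'. After: A=2 B=0 C=4 D=0 ZF=0 PC=6
Step 7: PC=6 exec 'ADD A, 3'. After: A=5 B=0 C=4 D=0 ZF=0 PC=7
Step 8: PC=7 exec 'HALT'. After: A=5 B=0 C=4 D=0 ZF=0 PC=7 HALTED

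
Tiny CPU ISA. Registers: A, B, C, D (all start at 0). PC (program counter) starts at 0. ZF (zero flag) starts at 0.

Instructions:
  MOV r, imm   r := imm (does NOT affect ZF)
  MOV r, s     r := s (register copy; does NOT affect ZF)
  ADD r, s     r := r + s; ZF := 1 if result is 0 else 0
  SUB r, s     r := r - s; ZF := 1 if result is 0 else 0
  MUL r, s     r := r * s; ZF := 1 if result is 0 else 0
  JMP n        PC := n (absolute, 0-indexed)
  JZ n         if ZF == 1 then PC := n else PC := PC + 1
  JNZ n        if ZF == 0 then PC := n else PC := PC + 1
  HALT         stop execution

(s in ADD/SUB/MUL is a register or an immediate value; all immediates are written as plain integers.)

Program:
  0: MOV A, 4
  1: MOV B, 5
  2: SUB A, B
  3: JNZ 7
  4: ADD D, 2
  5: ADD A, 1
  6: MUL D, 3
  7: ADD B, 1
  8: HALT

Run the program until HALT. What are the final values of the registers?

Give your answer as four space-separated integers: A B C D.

Answer: -1 6 0 0

Derivation:
Step 1: PC=0 exec 'MOV A, 4'. After: A=4 B=0 C=0 D=0 ZF=0 PC=1
Step 2: PC=1 exec 'MOV B, 5'. After: A=4 B=5 C=0 D=0 ZF=0 PC=2
Step 3: PC=2 exec 'SUB A, B'. After: A=-1 B=5 C=0 D=0 ZF=0 PC=3
Step 4: PC=3 exec 'JNZ 7'. After: A=-1 B=5 C=0 D=0 ZF=0 PC=7
Step 5: PC=7 exec 'ADD B, 1'. After: A=-1 B=6 C=0 D=0 ZF=0 PC=8
Step 6: PC=8 exec 'HALT'. After: A=-1 B=6 C=0 D=0 ZF=0 PC=8 HALTED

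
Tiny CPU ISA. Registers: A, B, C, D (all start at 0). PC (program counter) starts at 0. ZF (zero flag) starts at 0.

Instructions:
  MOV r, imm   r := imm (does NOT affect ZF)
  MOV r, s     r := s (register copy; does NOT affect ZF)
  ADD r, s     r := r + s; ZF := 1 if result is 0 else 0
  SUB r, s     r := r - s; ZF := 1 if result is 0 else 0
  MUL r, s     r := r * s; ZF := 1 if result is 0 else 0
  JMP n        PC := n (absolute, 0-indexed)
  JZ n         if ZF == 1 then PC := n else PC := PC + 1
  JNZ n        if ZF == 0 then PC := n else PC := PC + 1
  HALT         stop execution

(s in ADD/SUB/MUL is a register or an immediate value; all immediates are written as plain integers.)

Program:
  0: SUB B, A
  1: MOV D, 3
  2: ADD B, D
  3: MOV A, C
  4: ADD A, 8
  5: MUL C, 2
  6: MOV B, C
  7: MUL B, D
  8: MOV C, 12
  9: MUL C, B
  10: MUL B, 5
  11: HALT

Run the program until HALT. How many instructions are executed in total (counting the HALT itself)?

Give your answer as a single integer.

Step 1: PC=0 exec 'SUB B, A'. After: A=0 B=0 C=0 D=0 ZF=1 PC=1
Step 2: PC=1 exec 'MOV D, 3'. After: A=0 B=0 C=0 D=3 ZF=1 PC=2
Step 3: PC=2 exec 'ADD B, D'. After: A=0 B=3 C=0 D=3 ZF=0 PC=3
Step 4: PC=3 exec 'MOV A, C'. After: A=0 B=3 C=0 D=3 ZF=0 PC=4
Step 5: PC=4 exec 'ADD A, 8'. After: A=8 B=3 C=0 D=3 ZF=0 PC=5
Step 6: PC=5 exec 'MUL C, 2'. After: A=8 B=3 C=0 D=3 ZF=1 PC=6
Step 7: PC=6 exec 'MOV B, C'. After: A=8 B=0 C=0 D=3 ZF=1 PC=7
Step 8: PC=7 exec 'MUL B, D'. After: A=8 B=0 C=0 D=3 ZF=1 PC=8
Step 9: PC=8 exec 'MOV C, 12'. After: A=8 B=0 C=12 D=3 ZF=1 PC=9
Step 10: PC=9 exec 'MUL C, B'. After: A=8 B=0 C=0 D=3 ZF=1 PC=10
Step 11: PC=10 exec 'MUL B, 5'. After: A=8 B=0 C=0 D=3 ZF=1 PC=11
Step 12: PC=11 exec 'HALT'. After: A=8 B=0 C=0 D=3 ZF=1 PC=11 HALTED
Total instructions executed: 12

Answer: 12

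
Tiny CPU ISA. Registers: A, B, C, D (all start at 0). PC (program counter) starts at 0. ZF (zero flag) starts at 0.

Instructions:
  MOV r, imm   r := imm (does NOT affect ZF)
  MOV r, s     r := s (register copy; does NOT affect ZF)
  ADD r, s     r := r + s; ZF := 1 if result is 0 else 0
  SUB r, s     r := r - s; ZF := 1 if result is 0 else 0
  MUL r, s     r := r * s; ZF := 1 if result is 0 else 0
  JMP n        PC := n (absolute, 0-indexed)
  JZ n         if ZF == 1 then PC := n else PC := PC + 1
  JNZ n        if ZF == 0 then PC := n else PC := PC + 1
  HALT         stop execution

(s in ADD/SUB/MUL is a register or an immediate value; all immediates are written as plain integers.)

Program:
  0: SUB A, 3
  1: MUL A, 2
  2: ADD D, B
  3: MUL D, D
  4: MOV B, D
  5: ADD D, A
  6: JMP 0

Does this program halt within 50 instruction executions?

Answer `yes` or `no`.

Step 1: PC=0 exec 'SUB A, 3'. After: A=-3 B=0 C=0 D=0 ZF=0 PC=1
Step 2: PC=1 exec 'MUL A, 2'. After: A=-6 B=0 C=0 D=0 ZF=0 PC=2
Step 3: PC=2 exec 'ADD D, B'. After: A=-6 B=0 C=0 D=0 ZF=1 PC=3
Step 4: PC=3 exec 'MUL D, D'. After: A=-6 B=0 C=0 D=0 ZF=1 PC=4
Step 5: PC=4 exec 'MOV B, D'. After: A=-6 B=0 C=0 D=0 ZF=1 PC=5
Step 6: PC=5 exec 'ADD D, A'. After: A=-6 B=0 C=0 D=-6 ZF=0 PC=6
Step 7: PC=6 exec 'JMP 0'. After: A=-6 B=0 C=0 D=-6 ZF=0 PC=0
Step 8: PC=0 exec 'SUB A, 3'. After: A=-9 B=0 C=0 D=-6 ZF=0 PC=1
Step 9: PC=1 exec 'MUL A, 2'. After: A=-18 B=0 C=0 D=-6 ZF=0 PC=2
Step 10: PC=2 exec 'ADD D, B'. After: A=-18 B=0 C=0 D=-6 ZF=0 PC=3
Step 11: PC=3 exec 'MUL D, D'. After: A=-18 B=0 C=0 D=36 ZF=0 PC=4
Step 12: PC=4 exec 'MOV B, D'. After: A=-18 B=36 C=0 D=36 ZF=0 PC=5
Step 13: PC=5 exec 'ADD D, A'. After: A=-18 B=36 C=0 D=18 ZF=0 PC=6
Step 14: PC=6 exec 'JMP 0'. After: A=-18 B=36 C=0 D=18 ZF=0 PC=0
Step 15: PC=0 exec 'SUB A, 3'. After: A=-21 B=36 C=0 D=18 ZF=0 PC=1
After 50 steps: not halted. PC revisits the same instructions with no path to HALT; will never halt.

Answer: no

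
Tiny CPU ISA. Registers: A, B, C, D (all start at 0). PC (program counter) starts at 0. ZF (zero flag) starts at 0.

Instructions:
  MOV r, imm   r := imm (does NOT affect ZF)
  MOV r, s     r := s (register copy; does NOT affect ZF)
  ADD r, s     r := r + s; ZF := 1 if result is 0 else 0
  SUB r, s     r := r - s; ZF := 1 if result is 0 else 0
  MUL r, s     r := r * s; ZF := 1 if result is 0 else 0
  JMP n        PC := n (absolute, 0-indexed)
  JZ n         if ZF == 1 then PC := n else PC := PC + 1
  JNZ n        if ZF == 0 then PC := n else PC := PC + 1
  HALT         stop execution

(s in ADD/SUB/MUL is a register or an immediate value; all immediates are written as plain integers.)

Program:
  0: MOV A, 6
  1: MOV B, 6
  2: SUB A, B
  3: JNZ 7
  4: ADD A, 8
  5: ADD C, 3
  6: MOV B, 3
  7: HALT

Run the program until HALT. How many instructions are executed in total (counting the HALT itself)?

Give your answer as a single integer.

Answer: 8

Derivation:
Step 1: PC=0 exec 'MOV A, 6'. After: A=6 B=0 C=0 D=0 ZF=0 PC=1
Step 2: PC=1 exec 'MOV B, 6'. After: A=6 B=6 C=0 D=0 ZF=0 PC=2
Step 3: PC=2 exec 'SUB A, B'. After: A=0 B=6 C=0 D=0 ZF=1 PC=3
Step 4: PC=3 exec 'JNZ 7'. After: A=0 B=6 C=0 D=0 ZF=1 PC=4
Step 5: PC=4 exec 'ADD A, 8'. After: A=8 B=6 C=0 D=0 ZF=0 PC=5
Step 6: PC=5 exec 'ADD C, 3'. After: A=8 B=6 C=3 D=0 ZF=0 PC=6
Step 7: PC=6 exec 'MOV B, 3'. After: A=8 B=3 C=3 D=0 ZF=0 PC=7
Step 8: PC=7 exec 'HALT'. After: A=8 B=3 C=3 D=0 ZF=0 PC=7 HALTED
Total instructions executed: 8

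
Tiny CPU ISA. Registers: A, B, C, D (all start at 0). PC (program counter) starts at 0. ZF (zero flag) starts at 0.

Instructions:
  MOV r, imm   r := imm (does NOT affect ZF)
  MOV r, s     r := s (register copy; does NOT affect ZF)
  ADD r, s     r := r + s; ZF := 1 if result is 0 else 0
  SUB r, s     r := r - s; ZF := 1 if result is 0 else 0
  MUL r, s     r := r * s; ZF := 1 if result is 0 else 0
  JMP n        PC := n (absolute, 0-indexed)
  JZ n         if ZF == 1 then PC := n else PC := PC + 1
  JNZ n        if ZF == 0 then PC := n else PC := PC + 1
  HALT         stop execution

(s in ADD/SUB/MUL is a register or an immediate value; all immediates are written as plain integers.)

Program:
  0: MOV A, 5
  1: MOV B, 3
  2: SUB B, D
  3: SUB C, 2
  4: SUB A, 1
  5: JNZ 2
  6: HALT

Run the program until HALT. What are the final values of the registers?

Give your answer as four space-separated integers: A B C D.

Answer: 0 3 -10 0

Derivation:
Step 1: PC=0 exec 'MOV A, 5'. After: A=5 B=0 C=0 D=0 ZF=0 PC=1
Step 2: PC=1 exec 'MOV B, 3'. After: A=5 B=3 C=0 D=0 ZF=0 PC=2
Step 3: PC=2 exec 'SUB B, D'. After: A=5 B=3 C=0 D=0 ZF=0 PC=3
Step 4: PC=3 exec 'SUB C, 2'. After: A=5 B=3 C=-2 D=0 ZF=0 PC=4
Step 5: PC=4 exec 'SUB A, 1'. After: A=4 B=3 C=-2 D=0 ZF=0 PC=5
Step 6: PC=5 exec 'JNZ 2'. After: A=4 B=3 C=-2 D=0 ZF=0 PC=2
Step 7: PC=2 exec 'SUB B, D'. After: A=4 B=3 C=-2 D=0 ZF=0 PC=3
Step 8: PC=3 exec 'SUB C, 2'. After: A=4 B=3 C=-4 D=0 ZF=0 PC=4
Step 9: PC=4 exec 'SUB A, 1'. After: A=3 B=3 C=-4 D=0 ZF=0 PC=5
Step 10: PC=5 exec 'JNZ 2'. After: A=3 B=3 C=-4 D=0 ZF=0 PC=2
Step 11: PC=2 exec 'SUB B, D'. After: A=3 B=3 C=-4 D=0 ZF=0 PC=3
Step 12: PC=3 exec 'SUB C, 2'. After: A=3 B=3 C=-6 D=0 ZF=0 PC=4
Step 13: PC=4 exec 'SUB A, 1'. After: A=2 B=3 C=-6 D=0 ZF=0 PC=5
Step 14: PC=5 exec 'JNZ 2'. After: A=2 B=3 C=-6 D=0 ZF=0 PC=2
Step 15: PC=2 exec 'SUB B, D'. After: A=2 B=3 C=-6 D=0 ZF=0 PC=3
Step 16: PC=3 exec 'SUB C, 2'. After: A=2 B=3 C=-8 D=0 ZF=0 PC=4
Step 17: PC=4 exec 'SUB A, 1'. After: A=1 B=3 C=-8 D=0 ZF=0 PC=5
Step 18: PC=5 exec 'JNZ 2'. After: A=1 B=3 C=-8 D=0 ZF=0 PC=2
Step 19: PC=2 exec 'SUB B, D'. After: A=1 B=3 C=-8 D=0 ZF=0 PC=3
Step 20: PC=3 exec 'SUB C, 2'. After: A=1 B=3 C=-10 D=0 ZF=0 PC=4
Step 21: PC=4 exec 'SUB A, 1'. After: A=0 B=3 C=-10 D=0 ZF=1 PC=5
Step 22: PC=5 exec 'JNZ 2'. After: A=0 B=3 C=-10 D=0 ZF=1 PC=6
Step 23: PC=6 exec 'HALT'. After: A=0 B=3 C=-10 D=0 ZF=1 PC=6 HALTED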